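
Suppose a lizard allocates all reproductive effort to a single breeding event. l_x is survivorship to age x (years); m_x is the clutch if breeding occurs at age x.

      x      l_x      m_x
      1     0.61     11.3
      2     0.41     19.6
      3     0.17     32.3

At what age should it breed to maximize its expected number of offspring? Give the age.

Expected offspring if breeding at age x = l_x × m_x:
  age 1: 0.61 × 11.3 = 6.893
  age 2: 0.41 × 19.6 = 8.036
  age 3: 0.17 × 32.3 = 5.491
Maximum at age 2 (8.036).

2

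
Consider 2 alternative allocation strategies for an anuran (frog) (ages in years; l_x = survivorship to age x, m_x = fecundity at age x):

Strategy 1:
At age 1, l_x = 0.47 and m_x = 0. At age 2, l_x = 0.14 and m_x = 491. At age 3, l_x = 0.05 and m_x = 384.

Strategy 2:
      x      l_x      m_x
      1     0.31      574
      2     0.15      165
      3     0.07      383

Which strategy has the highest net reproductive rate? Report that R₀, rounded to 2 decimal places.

Strategy 1: R₀ = 0.47×0 + 0.14×491 + 0.05×384 = 87.9400
Strategy 2: R₀ = 0.31×574 + 0.15×165 + 0.07×383 = 229.5000
Highest R₀: strategy 2 with 229.5000.

229.50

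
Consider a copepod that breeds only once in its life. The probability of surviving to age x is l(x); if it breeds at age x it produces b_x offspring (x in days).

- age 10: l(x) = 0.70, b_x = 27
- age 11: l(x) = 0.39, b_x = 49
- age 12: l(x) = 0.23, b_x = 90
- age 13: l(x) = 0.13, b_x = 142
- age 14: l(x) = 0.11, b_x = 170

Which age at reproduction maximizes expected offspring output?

12

Expected offspring if breeding at age x = l(x) × b_x:
  age 10: 0.70 × 27 = 18.900
  age 11: 0.39 × 49 = 19.110
  age 12: 0.23 × 90 = 20.700
  age 13: 0.13 × 142 = 18.460
  age 14: 0.11 × 170 = 18.700
Maximum at age 12 (20.700).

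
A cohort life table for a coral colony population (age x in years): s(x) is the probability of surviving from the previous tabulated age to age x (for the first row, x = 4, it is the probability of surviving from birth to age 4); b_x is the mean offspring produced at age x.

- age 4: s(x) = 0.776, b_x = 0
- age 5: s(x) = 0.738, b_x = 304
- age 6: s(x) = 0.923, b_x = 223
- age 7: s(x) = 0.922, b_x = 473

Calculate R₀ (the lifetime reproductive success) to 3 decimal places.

522.495

Survivorship from birth: l_x = s_4·s_5·…·s_x.
  l_4 = 0.77600
  l_5 = 0.57269
  l_6 = 0.52859
  l_7 = 0.48736
R₀ = Σ l_x b_x:
  age 4: 0.77600 × 0 = 0.0000
  age 5: 0.57269 × 304 = 174.0978
  age 6: 0.52859 × 223 = 117.8756
  age 7: 0.48736 × 473 = 230.5213
R₀ = 0.0000 + 174.0978 + 117.8756 + 230.5213 = 522.4946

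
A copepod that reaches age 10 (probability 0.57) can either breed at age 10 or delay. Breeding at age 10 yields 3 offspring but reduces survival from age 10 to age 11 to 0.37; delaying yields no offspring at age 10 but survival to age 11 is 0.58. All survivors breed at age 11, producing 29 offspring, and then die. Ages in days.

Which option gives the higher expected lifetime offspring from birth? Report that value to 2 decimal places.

breed at age 10: R₀ = 0.57 × (3 + 0.37 × 29) = 0.57 × 13.7300 = 7.8261
delay to age 11: R₀ = 0.57 × (0.58 × 29) = 0.57 × 16.8200 = 9.5874
Higher: delay to age 11 (9.5874).

9.59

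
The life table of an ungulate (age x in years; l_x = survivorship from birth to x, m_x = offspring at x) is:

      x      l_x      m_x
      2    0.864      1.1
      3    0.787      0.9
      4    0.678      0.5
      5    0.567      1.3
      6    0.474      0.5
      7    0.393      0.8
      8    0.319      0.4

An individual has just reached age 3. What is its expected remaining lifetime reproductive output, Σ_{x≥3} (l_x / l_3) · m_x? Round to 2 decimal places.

3.13

l_3 = 0.787. Conditional survival from age 3 to x is l_x / l_3.
  x=3: (0.787/0.787) × 0.9 = 0.9000
  x=4: (0.678/0.787) × 0.5 = 0.4307
  x=5: (0.567/0.787) × 1.3 = 0.9366
  x=6: (0.474/0.787) × 0.5 = 0.3011
  x=7: (0.393/0.787) × 0.8 = 0.3995
  x=8: (0.319/0.787) × 0.4 = 0.1621
Sum = 0.9000 + 0.4307 + 0.9366 + 0.3011 + 0.3995 + 0.1621 = 3.1301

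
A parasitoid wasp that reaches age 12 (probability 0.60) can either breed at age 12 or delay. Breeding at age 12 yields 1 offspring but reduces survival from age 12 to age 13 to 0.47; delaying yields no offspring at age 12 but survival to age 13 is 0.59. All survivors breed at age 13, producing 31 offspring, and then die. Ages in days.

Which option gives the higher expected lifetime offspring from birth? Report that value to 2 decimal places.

10.97

breed at age 12: R₀ = 0.60 × (1 + 0.47 × 31) = 0.60 × 15.5700 = 9.3420
delay to age 13: R₀ = 0.60 × (0.59 × 31) = 0.60 × 18.2900 = 10.9740
Higher: delay to age 13 (10.9740).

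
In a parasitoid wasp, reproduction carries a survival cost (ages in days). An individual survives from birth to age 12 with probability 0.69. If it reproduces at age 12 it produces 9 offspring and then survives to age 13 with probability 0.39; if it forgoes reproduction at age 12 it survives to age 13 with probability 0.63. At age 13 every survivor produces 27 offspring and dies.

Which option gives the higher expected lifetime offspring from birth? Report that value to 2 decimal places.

breed at age 12: R₀ = 0.69 × (9 + 0.39 × 27) = 0.69 × 19.5300 = 13.4757
delay to age 13: R₀ = 0.69 × (0.63 × 27) = 0.69 × 17.0100 = 11.7369
Higher: breed at age 12 (13.4757).

13.48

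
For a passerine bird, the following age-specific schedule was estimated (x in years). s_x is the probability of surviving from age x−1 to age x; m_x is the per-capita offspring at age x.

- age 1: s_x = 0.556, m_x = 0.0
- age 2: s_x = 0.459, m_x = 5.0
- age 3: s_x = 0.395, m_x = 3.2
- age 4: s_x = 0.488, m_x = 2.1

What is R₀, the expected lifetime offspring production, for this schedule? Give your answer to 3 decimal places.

Survivorship from birth: l_x = s_1·s_2·…·s_x.
  l_1 = 0.55600
  l_2 = 0.25520
  l_3 = 0.10081
  l_4 = 0.04919
R₀ = Σ l_x m_x:
  age 1: 0.55600 × 0.0 = 0.0000
  age 2: 0.25520 × 5.0 = 1.2760
  age 3: 0.10081 × 3.2 = 0.3226
  age 4: 0.04919 × 2.1 = 0.1033
R₀ = 0.0000 + 1.2760 + 0.3226 + 0.1033 = 1.7019

1.702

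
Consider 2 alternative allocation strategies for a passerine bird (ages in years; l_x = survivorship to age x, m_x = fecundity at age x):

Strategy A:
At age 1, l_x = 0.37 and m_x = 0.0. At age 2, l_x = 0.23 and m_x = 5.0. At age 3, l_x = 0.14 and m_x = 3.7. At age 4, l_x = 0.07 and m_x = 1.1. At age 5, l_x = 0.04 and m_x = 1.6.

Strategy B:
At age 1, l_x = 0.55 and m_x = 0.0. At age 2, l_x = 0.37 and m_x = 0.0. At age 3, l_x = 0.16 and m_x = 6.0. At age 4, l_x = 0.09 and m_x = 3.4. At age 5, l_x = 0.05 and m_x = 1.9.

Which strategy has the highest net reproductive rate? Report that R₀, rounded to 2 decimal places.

Strategy A: R₀ = 0.37×0.0 + 0.23×5.0 + 0.14×3.7 + 0.07×1.1 + 0.04×1.6 = 1.8090
Strategy B: R₀ = 0.55×0.0 + 0.37×0.0 + 0.16×6.0 + 0.09×3.4 + 0.05×1.9 = 1.3610
Highest R₀: strategy A with 1.8090.

1.81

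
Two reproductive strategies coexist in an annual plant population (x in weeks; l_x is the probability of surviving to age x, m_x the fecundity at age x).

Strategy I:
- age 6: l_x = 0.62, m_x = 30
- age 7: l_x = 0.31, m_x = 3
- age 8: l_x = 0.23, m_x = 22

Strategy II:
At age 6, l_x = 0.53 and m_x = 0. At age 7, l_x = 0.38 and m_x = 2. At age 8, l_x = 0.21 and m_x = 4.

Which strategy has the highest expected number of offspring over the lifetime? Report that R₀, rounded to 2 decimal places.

24.59

Strategy I: R₀ = 0.62×30 + 0.31×3 + 0.23×22 = 24.5900
Strategy II: R₀ = 0.53×0 + 0.38×2 + 0.21×4 = 1.6000
Highest R₀: strategy I with 24.5900.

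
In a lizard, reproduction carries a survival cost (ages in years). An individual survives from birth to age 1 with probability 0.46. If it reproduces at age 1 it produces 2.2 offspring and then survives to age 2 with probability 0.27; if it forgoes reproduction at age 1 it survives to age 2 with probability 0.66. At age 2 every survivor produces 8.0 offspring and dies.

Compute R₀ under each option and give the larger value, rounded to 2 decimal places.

2.43

breed at age 1: R₀ = 0.46 × (2.2 + 0.27 × 8.0) = 0.46 × 4.3600 = 2.0056
delay to age 2: R₀ = 0.46 × (0.66 × 8.0) = 0.46 × 5.2800 = 2.4288
Higher: delay to age 2 (2.4288).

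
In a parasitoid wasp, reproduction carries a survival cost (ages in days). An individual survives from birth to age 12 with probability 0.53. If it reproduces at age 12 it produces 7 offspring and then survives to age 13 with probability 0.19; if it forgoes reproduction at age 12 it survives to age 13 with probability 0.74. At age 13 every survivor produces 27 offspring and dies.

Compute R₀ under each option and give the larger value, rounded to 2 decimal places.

breed at age 12: R₀ = 0.53 × (7 + 0.19 × 27) = 0.53 × 12.1300 = 6.4289
delay to age 13: R₀ = 0.53 × (0.74 × 27) = 0.53 × 19.9800 = 10.5894
Higher: delay to age 13 (10.5894).

10.59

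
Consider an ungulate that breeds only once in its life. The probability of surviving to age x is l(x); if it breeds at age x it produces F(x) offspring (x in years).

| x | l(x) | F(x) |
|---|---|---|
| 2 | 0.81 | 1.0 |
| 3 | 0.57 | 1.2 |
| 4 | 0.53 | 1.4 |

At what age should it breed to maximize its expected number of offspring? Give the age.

Expected offspring if breeding at age x = l(x) × F(x):
  age 2: 0.81 × 1.0 = 0.810
  age 3: 0.57 × 1.2 = 0.684
  age 4: 0.53 × 1.4 = 0.742
Maximum at age 2 (0.810).

2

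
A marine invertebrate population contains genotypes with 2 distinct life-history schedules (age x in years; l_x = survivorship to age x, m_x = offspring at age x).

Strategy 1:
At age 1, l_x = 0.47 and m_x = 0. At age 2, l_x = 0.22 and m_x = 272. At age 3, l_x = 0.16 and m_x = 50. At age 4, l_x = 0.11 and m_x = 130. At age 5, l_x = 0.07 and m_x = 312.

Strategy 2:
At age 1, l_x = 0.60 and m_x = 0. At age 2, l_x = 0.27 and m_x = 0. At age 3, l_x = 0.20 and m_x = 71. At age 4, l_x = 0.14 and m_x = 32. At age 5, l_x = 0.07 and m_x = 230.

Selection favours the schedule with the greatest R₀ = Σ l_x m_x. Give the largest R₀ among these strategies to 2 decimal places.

103.98

Strategy 1: R₀ = 0.47×0 + 0.22×272 + 0.16×50 + 0.11×130 + 0.07×312 = 103.9800
Strategy 2: R₀ = 0.60×0 + 0.27×0 + 0.20×71 + 0.14×32 + 0.07×230 = 34.7800
Highest R₀: strategy 1 with 103.9800.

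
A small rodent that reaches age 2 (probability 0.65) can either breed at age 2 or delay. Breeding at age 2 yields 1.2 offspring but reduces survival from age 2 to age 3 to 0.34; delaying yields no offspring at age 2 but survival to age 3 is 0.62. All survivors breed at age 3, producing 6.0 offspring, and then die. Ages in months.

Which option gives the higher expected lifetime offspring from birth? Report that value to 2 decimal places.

2.42

breed at age 2: R₀ = 0.65 × (1.2 + 0.34 × 6.0) = 0.65 × 3.2400 = 2.1060
delay to age 3: R₀ = 0.65 × (0.62 × 6.0) = 0.65 × 3.7200 = 2.4180
Higher: delay to age 3 (2.4180).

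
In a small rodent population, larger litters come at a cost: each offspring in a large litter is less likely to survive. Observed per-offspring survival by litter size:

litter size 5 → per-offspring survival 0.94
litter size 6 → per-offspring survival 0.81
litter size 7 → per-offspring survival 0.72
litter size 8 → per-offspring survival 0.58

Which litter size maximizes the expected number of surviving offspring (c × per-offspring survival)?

7

Expected surviving offspring = c × s(c):
  c=5: 5 × 0.94 = 4.700
  c=6: 6 × 0.81 = 4.860
  c=7: 7 × 0.72 = 5.040
  c=8: 8 × 0.58 = 4.640
Maximum at c = 7 (5.040 surviving offspring).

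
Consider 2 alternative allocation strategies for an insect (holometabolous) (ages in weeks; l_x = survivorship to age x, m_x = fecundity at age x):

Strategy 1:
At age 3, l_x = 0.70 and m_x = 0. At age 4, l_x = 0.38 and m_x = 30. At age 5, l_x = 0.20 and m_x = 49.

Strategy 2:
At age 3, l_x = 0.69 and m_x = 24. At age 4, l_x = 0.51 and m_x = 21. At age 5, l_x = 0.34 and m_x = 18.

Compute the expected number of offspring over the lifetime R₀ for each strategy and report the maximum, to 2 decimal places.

33.39

Strategy 1: R₀ = 0.70×0 + 0.38×30 + 0.20×49 = 21.2000
Strategy 2: R₀ = 0.69×24 + 0.51×21 + 0.34×18 = 33.3900
Highest R₀: strategy 2 with 33.3900.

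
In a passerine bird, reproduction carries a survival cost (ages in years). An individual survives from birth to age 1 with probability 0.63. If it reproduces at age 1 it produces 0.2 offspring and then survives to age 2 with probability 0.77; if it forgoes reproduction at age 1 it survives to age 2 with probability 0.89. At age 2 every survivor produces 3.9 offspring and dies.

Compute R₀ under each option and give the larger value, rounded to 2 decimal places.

breed at age 1: R₀ = 0.63 × (0.2 + 0.77 × 3.9) = 0.63 × 3.2030 = 2.0179
delay to age 2: R₀ = 0.63 × (0.89 × 3.9) = 0.63 × 3.4710 = 2.1867
Higher: delay to age 2 (2.1867).

2.19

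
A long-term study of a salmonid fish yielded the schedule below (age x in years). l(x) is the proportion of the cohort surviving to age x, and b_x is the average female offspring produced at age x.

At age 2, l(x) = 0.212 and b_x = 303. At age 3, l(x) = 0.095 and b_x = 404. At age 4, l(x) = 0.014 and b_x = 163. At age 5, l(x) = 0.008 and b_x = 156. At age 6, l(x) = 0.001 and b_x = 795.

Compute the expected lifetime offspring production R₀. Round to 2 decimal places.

106.94

R₀ = Σ l(x) b_x:
  age 2: 0.212 × 303 = 64.2360
  age 3: 0.095 × 404 = 38.3800
  age 4: 0.014 × 163 = 2.2820
  age 5: 0.008 × 156 = 1.2480
  age 6: 0.001 × 795 = 0.7950
R₀ = 64.2360 + 38.3800 + 2.2820 + 1.2480 + 0.7950 = 106.9410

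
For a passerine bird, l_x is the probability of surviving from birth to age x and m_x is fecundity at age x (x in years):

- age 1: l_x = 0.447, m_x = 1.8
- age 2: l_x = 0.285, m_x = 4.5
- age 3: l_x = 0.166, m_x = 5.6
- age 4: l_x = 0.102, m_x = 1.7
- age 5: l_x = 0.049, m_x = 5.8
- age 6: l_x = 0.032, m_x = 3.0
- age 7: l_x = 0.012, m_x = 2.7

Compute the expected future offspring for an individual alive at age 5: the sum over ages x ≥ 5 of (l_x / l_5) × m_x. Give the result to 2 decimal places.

8.42

l_5 = 0.049. Conditional survival from age 5 to x is l_x / l_5.
  x=5: (0.049/0.049) × 5.8 = 5.8000
  x=6: (0.032/0.049) × 3.0 = 1.9592
  x=7: (0.012/0.049) × 2.7 = 0.6612
Sum = 5.8000 + 1.9592 + 0.6612 = 8.4204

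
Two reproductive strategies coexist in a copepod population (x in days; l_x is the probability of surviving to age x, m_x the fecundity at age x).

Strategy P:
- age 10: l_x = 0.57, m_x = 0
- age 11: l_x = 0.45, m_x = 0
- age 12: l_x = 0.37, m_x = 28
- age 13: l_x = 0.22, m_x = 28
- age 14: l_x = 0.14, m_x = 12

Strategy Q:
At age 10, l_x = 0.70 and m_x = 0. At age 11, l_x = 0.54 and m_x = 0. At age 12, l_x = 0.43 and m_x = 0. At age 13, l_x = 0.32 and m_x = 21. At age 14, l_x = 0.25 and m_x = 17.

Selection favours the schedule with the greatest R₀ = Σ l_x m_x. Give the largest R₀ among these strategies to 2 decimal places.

Strategy P: R₀ = 0.57×0 + 0.45×0 + 0.37×28 + 0.22×28 + 0.14×12 = 18.2000
Strategy Q: R₀ = 0.70×0 + 0.54×0 + 0.43×0 + 0.32×21 + 0.25×17 = 10.9700
Highest R₀: strategy P with 18.2000.

18.20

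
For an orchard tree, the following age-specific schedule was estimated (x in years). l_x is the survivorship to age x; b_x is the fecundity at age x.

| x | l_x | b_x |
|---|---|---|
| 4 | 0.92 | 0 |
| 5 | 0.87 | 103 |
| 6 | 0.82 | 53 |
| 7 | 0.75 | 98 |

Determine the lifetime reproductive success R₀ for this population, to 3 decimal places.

206.570

R₀ = Σ l_x b_x:
  age 4: 0.92 × 0 = 0.0000
  age 5: 0.87 × 103 = 89.6100
  age 6: 0.82 × 53 = 43.4600
  age 7: 0.75 × 98 = 73.5000
R₀ = 0.0000 + 89.6100 + 43.4600 + 73.5000 = 206.5700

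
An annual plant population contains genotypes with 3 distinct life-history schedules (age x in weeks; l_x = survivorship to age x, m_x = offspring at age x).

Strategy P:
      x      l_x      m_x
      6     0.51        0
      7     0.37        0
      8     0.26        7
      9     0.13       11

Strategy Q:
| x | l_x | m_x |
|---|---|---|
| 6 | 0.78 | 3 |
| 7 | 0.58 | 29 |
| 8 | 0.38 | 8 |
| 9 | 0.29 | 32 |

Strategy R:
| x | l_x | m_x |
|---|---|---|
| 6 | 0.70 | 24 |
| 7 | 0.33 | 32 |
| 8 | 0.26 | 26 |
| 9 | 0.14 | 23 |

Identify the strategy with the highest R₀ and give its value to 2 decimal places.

37.34

Strategy P: R₀ = 0.51×0 + 0.37×0 + 0.26×7 + 0.13×11 = 3.2500
Strategy Q: R₀ = 0.78×3 + 0.58×29 + 0.38×8 + 0.29×32 = 31.4800
Strategy R: R₀ = 0.70×24 + 0.33×32 + 0.26×26 + 0.14×23 = 37.3400
Highest R₀: strategy R with 37.3400.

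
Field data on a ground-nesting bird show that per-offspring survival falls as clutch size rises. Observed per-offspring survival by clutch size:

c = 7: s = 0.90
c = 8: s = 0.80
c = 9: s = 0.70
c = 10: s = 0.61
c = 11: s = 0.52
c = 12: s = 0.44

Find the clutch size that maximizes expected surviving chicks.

Expected surviving chicks = c × s(c):
  c=7: 7 × 0.90 = 6.300
  c=8: 8 × 0.80 = 6.400
  c=9: 9 × 0.70 = 6.300
  c=10: 10 × 0.61 = 6.100
  c=11: 11 × 0.52 = 5.720
  c=12: 12 × 0.44 = 5.280
Maximum at c = 8 (6.400 surviving chicks).

8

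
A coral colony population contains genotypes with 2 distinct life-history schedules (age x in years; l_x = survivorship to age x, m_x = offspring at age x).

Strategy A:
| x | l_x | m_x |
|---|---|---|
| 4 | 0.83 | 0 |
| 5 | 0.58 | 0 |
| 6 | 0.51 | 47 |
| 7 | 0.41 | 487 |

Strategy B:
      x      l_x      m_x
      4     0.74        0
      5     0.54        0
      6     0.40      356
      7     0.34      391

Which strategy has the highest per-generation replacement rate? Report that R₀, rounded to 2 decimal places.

275.34

Strategy A: R₀ = 0.83×0 + 0.58×0 + 0.51×47 + 0.41×487 = 223.6400
Strategy B: R₀ = 0.74×0 + 0.54×0 + 0.40×356 + 0.34×391 = 275.3400
Highest R₀: strategy B with 275.3400.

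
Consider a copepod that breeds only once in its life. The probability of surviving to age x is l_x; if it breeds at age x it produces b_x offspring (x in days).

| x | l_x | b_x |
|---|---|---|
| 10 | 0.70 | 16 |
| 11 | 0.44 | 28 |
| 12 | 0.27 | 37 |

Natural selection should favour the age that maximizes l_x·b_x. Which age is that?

Expected offspring if breeding at age x = l_x × b_x:
  age 10: 0.70 × 16 = 11.200
  age 11: 0.44 × 28 = 12.320
  age 12: 0.27 × 37 = 9.990
Maximum at age 11 (12.320).

11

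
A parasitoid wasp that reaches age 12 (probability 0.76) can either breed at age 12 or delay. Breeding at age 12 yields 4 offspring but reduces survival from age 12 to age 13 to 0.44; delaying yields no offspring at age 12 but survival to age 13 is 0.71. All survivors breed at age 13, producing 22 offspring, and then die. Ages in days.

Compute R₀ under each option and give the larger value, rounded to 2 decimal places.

11.87

breed at age 12: R₀ = 0.76 × (4 + 0.44 × 22) = 0.76 × 13.6800 = 10.3968
delay to age 13: R₀ = 0.76 × (0.71 × 22) = 0.76 × 15.6200 = 11.8712
Higher: delay to age 13 (11.8712).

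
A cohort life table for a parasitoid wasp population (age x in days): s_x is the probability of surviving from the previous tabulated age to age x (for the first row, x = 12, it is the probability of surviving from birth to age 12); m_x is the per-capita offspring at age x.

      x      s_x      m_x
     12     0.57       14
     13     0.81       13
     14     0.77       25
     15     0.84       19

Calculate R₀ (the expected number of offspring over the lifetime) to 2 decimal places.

28.54

Survivorship from birth: l_x = s_12·s_13·…·s_x.
  l_12 = 0.57000
  l_13 = 0.46170
  l_14 = 0.35551
  l_15 = 0.29863
R₀ = Σ l_x m_x:
  age 12: 0.57000 × 14 = 7.9800
  age 13: 0.46170 × 13 = 6.0021
  age 14: 0.35551 × 25 = 8.8878
  age 15: 0.29863 × 19 = 5.6740
R₀ = 7.9800 + 6.0021 + 8.8878 + 5.6740 = 28.5438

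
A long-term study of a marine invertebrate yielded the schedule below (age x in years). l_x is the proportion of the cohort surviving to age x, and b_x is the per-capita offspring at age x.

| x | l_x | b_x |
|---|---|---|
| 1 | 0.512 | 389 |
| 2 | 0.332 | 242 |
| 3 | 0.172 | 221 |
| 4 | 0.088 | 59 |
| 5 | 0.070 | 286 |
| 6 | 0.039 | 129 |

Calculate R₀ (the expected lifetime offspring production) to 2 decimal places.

347.77

R₀ = Σ l_x b_x:
  age 1: 0.512 × 389 = 199.1680
  age 2: 0.332 × 242 = 80.3440
  age 3: 0.172 × 221 = 38.0120
  age 4: 0.088 × 59 = 5.1920
  age 5: 0.070 × 286 = 20.0200
  age 6: 0.039 × 129 = 5.0310
R₀ = 199.1680 + 80.3440 + 38.0120 + 5.1920 + 20.0200 + 5.0310 = 347.7670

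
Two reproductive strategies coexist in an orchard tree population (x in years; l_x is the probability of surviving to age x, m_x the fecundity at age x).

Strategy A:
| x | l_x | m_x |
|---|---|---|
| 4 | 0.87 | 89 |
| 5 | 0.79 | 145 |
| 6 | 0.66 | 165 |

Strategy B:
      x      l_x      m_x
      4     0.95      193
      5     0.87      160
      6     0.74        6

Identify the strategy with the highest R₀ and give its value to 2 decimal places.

Strategy A: R₀ = 0.87×89 + 0.79×145 + 0.66×165 = 300.8800
Strategy B: R₀ = 0.95×193 + 0.87×160 + 0.74×6 = 326.9900
Highest R₀: strategy B with 326.9900.

326.99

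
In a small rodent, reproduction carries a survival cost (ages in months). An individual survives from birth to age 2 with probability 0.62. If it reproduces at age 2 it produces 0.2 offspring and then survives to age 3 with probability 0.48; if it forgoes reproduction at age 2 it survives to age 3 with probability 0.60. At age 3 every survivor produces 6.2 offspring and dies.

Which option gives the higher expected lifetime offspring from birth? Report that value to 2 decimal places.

breed at age 2: R₀ = 0.62 × (0.2 + 0.48 × 6.2) = 0.62 × 3.1760 = 1.9691
delay to age 3: R₀ = 0.62 × (0.60 × 6.2) = 0.62 × 3.7200 = 2.3064
Higher: delay to age 3 (2.3064).

2.31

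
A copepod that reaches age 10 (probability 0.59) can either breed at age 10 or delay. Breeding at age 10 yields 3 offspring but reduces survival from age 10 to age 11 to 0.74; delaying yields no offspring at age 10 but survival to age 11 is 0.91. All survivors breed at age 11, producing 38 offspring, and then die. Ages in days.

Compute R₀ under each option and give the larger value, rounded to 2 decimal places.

20.40

breed at age 10: R₀ = 0.59 × (3 + 0.74 × 38) = 0.59 × 31.1200 = 18.3608
delay to age 11: R₀ = 0.59 × (0.91 × 38) = 0.59 × 34.5800 = 20.4022
Higher: delay to age 11 (20.4022).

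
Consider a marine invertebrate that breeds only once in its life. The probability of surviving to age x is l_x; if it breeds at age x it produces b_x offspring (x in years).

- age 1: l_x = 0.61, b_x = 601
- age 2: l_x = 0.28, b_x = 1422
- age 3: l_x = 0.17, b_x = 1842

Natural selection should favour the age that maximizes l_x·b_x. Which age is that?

Expected offspring if breeding at age x = l_x × b_x:
  age 1: 0.61 × 601 = 366.610
  age 2: 0.28 × 1422 = 398.160
  age 3: 0.17 × 1842 = 313.140
Maximum at age 2 (398.160).

2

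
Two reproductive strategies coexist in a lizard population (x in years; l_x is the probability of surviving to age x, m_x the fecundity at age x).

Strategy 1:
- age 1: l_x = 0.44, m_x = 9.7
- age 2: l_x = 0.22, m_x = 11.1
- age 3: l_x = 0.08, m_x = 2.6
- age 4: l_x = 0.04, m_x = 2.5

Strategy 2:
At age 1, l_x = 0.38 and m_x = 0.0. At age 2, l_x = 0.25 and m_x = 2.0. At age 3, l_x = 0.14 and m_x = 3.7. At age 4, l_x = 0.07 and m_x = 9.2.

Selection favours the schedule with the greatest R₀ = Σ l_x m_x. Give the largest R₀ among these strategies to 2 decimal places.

Strategy 1: R₀ = 0.44×9.7 + 0.22×11.1 + 0.08×2.6 + 0.04×2.5 = 7.0180
Strategy 2: R₀ = 0.38×0.0 + 0.25×2.0 + 0.14×3.7 + 0.07×9.2 = 1.6620
Highest R₀: strategy 1 with 7.0180.

7.02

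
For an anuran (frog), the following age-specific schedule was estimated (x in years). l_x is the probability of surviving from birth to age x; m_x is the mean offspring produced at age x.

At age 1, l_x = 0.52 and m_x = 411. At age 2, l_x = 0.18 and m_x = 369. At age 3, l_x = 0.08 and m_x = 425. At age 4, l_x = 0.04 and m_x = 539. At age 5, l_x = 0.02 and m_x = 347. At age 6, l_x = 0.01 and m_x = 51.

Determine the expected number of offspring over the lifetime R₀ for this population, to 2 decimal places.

R₀ = Σ l_x m_x:
  age 1: 0.52 × 411 = 213.7200
  age 2: 0.18 × 369 = 66.4200
  age 3: 0.08 × 425 = 34.0000
  age 4: 0.04 × 539 = 21.5600
  age 5: 0.02 × 347 = 6.9400
  age 6: 0.01 × 51 = 0.5100
R₀ = 213.7200 + 66.4200 + 34.0000 + 21.5600 + 6.9400 + 0.5100 = 343.1500

343.15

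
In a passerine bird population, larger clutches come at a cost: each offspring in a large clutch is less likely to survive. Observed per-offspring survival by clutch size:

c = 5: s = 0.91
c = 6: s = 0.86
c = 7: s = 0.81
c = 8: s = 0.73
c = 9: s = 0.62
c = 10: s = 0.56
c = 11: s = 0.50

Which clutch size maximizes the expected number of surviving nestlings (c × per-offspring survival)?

8

Expected surviving nestlings = c × s(c):
  c=5: 5 × 0.91 = 4.550
  c=6: 6 × 0.86 = 5.160
  c=7: 7 × 0.81 = 5.670
  c=8: 8 × 0.73 = 5.840
  c=9: 9 × 0.62 = 5.580
  c=10: 10 × 0.56 = 5.600
  c=11: 11 × 0.50 = 5.500
Maximum at c = 8 (5.840 surviving nestlings).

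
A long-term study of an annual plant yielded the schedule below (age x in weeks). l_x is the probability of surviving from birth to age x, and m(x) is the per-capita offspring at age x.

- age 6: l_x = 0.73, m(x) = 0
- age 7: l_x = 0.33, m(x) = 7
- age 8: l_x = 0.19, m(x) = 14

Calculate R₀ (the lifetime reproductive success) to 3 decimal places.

4.970

R₀ = Σ l_x m(x):
  age 6: 0.73 × 0 = 0.0000
  age 7: 0.33 × 7 = 2.3100
  age 8: 0.19 × 14 = 2.6600
R₀ = 0.0000 + 2.3100 + 2.6600 = 4.9700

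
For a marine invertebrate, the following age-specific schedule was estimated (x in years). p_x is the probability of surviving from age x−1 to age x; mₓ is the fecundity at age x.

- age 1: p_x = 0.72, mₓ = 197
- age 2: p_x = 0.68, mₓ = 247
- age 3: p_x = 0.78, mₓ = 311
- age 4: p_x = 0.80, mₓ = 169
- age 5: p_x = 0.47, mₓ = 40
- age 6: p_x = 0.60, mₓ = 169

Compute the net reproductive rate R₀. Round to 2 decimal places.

Survivorship from birth: l_x = p_1·p_2·…·p_x.
  l_1 = 0.72000
  l_2 = 0.48960
  l_3 = 0.38189
  l_4 = 0.30551
  l_5 = 0.14359
  l_6 = 0.08615
R₀ = Σ l_x mₓ:
  age 1: 0.72000 × 197 = 141.8400
  age 2: 0.48960 × 247 = 120.9312
  age 3: 0.38189 × 311 = 118.7678
  age 4: 0.30551 × 169 = 51.6312
  age 5: 0.14359 × 40 = 5.7436
  age 6: 0.08615 × 169 = 14.5594
R₀ = 141.8400 + 120.9312 + 118.7678 + 51.6312 + 5.7436 + 14.5594 = 453.4731

453.47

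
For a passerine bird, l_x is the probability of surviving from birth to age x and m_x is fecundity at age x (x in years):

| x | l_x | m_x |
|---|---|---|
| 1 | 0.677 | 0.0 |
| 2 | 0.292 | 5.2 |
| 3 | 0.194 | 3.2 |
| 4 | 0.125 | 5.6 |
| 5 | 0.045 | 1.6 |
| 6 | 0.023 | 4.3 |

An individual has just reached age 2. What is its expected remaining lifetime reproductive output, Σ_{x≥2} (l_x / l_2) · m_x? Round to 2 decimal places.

l_2 = 0.292. Conditional survival from age 2 to x is l_x / l_2.
  x=2: (0.292/0.292) × 5.2 = 5.2000
  x=3: (0.194/0.292) × 3.2 = 2.1260
  x=4: (0.125/0.292) × 5.6 = 2.3973
  x=5: (0.045/0.292) × 1.6 = 0.2466
  x=6: (0.023/0.292) × 4.3 = 0.3387
Sum = 5.2000 + 2.1260 + 2.3973 + 0.2466 + 0.3387 = 10.3086

10.31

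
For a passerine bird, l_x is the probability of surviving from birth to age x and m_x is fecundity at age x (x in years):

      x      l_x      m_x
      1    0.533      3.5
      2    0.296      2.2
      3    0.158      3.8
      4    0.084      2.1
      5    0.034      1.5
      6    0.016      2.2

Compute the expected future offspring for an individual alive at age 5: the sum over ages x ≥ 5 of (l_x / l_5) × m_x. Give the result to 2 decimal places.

2.54

l_5 = 0.034. Conditional survival from age 5 to x is l_x / l_5.
  x=5: (0.034/0.034) × 1.5 = 1.5000
  x=6: (0.016/0.034) × 2.2 = 1.0353
Sum = 1.5000 + 1.0353 = 2.5353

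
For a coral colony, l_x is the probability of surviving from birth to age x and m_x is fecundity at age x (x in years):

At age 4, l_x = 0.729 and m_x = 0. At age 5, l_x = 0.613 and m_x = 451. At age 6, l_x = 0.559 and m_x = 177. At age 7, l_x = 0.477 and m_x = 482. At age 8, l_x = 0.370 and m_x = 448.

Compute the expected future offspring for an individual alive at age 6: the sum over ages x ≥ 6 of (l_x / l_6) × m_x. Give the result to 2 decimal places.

l_6 = 0.559. Conditional survival from age 6 to x is l_x / l_6.
  x=6: (0.559/0.559) × 177 = 177.0000
  x=7: (0.477/0.559) × 482 = 411.2952
  x=8: (0.370/0.559) × 448 = 296.5295
Sum = 177.0000 + 411.2952 + 296.5295 = 884.8247

884.82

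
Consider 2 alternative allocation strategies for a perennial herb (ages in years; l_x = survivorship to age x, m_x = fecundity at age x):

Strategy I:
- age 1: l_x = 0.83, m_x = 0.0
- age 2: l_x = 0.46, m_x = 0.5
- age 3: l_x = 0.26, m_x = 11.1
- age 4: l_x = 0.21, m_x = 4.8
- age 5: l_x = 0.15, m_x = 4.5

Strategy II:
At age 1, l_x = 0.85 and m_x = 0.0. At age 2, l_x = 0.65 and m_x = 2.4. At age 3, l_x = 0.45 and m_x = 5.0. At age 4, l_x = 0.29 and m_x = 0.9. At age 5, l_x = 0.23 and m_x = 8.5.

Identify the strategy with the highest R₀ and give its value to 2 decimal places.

6.03

Strategy I: R₀ = 0.83×0.0 + 0.46×0.5 + 0.26×11.1 + 0.21×4.8 + 0.15×4.5 = 4.7990
Strategy II: R₀ = 0.85×0.0 + 0.65×2.4 + 0.45×5.0 + 0.29×0.9 + 0.23×8.5 = 6.0260
Highest R₀: strategy II with 6.0260.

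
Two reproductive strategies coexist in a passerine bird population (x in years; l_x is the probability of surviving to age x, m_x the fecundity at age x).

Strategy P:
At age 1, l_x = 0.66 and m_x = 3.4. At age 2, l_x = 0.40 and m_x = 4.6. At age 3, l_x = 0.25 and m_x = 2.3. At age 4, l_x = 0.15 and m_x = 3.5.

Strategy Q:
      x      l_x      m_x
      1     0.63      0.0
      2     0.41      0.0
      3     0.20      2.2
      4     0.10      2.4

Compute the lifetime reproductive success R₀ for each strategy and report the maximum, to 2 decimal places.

5.18

Strategy P: R₀ = 0.66×3.4 + 0.40×4.6 + 0.25×2.3 + 0.15×3.5 = 5.1840
Strategy Q: R₀ = 0.63×0.0 + 0.41×0.0 + 0.20×2.2 + 0.10×2.4 = 0.6800
Highest R₀: strategy P with 5.1840.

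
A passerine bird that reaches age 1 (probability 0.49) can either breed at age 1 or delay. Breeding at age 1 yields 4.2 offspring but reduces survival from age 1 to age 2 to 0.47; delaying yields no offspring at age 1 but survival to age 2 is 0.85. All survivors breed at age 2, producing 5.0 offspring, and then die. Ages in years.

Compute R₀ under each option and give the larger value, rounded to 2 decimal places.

breed at age 1: R₀ = 0.49 × (4.2 + 0.47 × 5.0) = 0.49 × 6.5500 = 3.2095
delay to age 2: R₀ = 0.49 × (0.85 × 5.0) = 0.49 × 4.2500 = 2.0825
Higher: breed at age 1 (3.2095).

3.21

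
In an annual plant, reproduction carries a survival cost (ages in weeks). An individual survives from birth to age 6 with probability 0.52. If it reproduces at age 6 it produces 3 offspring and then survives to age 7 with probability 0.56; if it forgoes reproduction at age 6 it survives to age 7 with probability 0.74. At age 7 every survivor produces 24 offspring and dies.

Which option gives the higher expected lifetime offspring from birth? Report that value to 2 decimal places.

breed at age 6: R₀ = 0.52 × (3 + 0.56 × 24) = 0.52 × 16.4400 = 8.5488
delay to age 7: R₀ = 0.52 × (0.74 × 24) = 0.52 × 17.7600 = 9.2352
Higher: delay to age 7 (9.2352).

9.24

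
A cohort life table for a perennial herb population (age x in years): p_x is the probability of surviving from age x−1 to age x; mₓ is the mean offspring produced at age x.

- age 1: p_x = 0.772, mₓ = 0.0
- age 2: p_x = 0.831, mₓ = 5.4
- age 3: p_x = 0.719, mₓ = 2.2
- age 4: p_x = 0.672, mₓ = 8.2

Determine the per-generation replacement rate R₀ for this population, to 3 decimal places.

7.021

Survivorship from birth: l_x = p_1·p_2·…·p_x.
  l_1 = 0.77200
  l_2 = 0.64153
  l_3 = 0.46126
  l_4 = 0.30997
R₀ = Σ l_x mₓ:
  age 1: 0.77200 × 0.0 = 0.0000
  age 2: 0.64153 × 5.4 = 3.4643
  age 3: 0.46126 × 2.2 = 1.0148
  age 4: 0.30997 × 8.2 = 2.5418
R₀ = 0.0000 + 3.4643 + 1.0148 + 2.5418 = 7.0208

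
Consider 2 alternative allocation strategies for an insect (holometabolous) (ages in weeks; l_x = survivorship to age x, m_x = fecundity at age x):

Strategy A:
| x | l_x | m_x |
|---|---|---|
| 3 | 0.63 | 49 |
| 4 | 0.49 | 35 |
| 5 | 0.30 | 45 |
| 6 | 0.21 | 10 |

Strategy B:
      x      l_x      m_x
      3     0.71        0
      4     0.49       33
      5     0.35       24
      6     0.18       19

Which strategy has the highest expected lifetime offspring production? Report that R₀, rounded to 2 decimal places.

Strategy A: R₀ = 0.63×49 + 0.49×35 + 0.30×45 + 0.21×10 = 63.6200
Strategy B: R₀ = 0.71×0 + 0.49×33 + 0.35×24 + 0.18×19 = 27.9900
Highest R₀: strategy A with 63.6200.

63.62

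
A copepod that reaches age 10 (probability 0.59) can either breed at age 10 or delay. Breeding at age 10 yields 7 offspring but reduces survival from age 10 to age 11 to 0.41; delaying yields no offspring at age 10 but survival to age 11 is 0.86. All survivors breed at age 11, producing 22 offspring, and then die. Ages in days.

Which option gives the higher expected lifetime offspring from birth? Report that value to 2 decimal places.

11.16

breed at age 10: R₀ = 0.59 × (7 + 0.41 × 22) = 0.59 × 16.0200 = 9.4518
delay to age 11: R₀ = 0.59 × (0.86 × 22) = 0.59 × 18.9200 = 11.1628
Higher: delay to age 11 (11.1628).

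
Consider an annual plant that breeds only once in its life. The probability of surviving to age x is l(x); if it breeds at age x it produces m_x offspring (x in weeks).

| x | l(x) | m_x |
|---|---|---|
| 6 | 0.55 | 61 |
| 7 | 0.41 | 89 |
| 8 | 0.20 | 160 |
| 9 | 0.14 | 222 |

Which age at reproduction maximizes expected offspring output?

7

Expected offspring if breeding at age x = l(x) × m_x:
  age 6: 0.55 × 61 = 33.550
  age 7: 0.41 × 89 = 36.490
  age 8: 0.20 × 160 = 32.000
  age 9: 0.14 × 222 = 31.080
Maximum at age 7 (36.490).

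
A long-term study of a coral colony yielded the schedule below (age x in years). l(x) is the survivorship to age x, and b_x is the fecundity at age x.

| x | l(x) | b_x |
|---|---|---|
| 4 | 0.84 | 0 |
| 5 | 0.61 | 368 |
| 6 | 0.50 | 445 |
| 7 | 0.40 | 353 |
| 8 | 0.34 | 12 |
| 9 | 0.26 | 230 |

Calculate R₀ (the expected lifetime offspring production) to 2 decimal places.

652.06

R₀ = Σ l(x) b_x:
  age 4: 0.84 × 0 = 0.0000
  age 5: 0.61 × 368 = 224.4800
  age 6: 0.50 × 445 = 222.5000
  age 7: 0.40 × 353 = 141.2000
  age 8: 0.34 × 12 = 4.0800
  age 9: 0.26 × 230 = 59.8000
R₀ = 0.0000 + 224.4800 + 222.5000 + 141.2000 + 4.0800 + 59.8000 = 652.0600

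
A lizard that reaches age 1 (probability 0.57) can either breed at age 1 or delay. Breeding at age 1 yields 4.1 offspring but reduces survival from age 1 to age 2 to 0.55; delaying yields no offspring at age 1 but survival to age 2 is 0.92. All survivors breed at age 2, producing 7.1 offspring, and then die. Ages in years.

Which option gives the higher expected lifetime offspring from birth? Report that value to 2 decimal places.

4.56

breed at age 1: R₀ = 0.57 × (4.1 + 0.55 × 7.1) = 0.57 × 8.0050 = 4.5628
delay to age 2: R₀ = 0.57 × (0.92 × 7.1) = 0.57 × 6.5320 = 3.7232
Higher: breed at age 1 (4.5628).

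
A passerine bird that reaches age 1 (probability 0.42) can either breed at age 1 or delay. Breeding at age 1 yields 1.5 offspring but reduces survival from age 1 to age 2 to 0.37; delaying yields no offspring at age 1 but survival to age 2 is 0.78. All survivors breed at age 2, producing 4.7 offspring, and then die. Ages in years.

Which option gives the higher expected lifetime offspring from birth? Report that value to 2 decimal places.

breed at age 1: R₀ = 0.42 × (1.5 + 0.37 × 4.7) = 0.42 × 3.2390 = 1.3604
delay to age 2: R₀ = 0.42 × (0.78 × 4.7) = 0.42 × 3.6660 = 1.5397
Higher: delay to age 2 (1.5397).

1.54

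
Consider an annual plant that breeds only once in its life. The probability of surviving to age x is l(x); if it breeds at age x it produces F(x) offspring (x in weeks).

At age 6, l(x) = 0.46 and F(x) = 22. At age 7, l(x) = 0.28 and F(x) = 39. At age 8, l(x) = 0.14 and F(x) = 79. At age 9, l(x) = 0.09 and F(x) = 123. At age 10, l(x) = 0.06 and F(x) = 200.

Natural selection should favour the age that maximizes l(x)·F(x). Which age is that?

Expected offspring if breeding at age x = l(x) × F(x):
  age 6: 0.46 × 22 = 10.120
  age 7: 0.28 × 39 = 10.920
  age 8: 0.14 × 79 = 11.060
  age 9: 0.09 × 123 = 11.070
  age 10: 0.06 × 200 = 12.000
Maximum at age 10 (12.000).

10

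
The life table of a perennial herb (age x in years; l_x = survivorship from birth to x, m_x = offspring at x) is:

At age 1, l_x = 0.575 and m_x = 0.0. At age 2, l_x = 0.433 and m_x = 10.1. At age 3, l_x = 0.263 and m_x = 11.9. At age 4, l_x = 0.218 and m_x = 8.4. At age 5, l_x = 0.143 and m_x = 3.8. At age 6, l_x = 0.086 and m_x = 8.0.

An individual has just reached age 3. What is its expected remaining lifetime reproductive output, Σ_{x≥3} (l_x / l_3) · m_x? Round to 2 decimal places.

23.54

l_3 = 0.263. Conditional survival from age 3 to x is l_x / l_3.
  x=3: (0.263/0.263) × 11.9 = 11.9000
  x=4: (0.218/0.263) × 8.4 = 6.9627
  x=5: (0.143/0.263) × 3.8 = 2.0662
  x=6: (0.086/0.263) × 8.0 = 2.6160
Sum = 11.9000 + 6.9627 + 2.0662 + 2.6160 = 23.5449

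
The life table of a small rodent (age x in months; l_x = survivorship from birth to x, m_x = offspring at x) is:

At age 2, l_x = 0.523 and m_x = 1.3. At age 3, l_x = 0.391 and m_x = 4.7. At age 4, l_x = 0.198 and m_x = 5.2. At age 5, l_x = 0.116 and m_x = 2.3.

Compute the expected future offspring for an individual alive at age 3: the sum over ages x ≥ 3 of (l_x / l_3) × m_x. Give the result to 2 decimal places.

8.02

l_3 = 0.391. Conditional survival from age 3 to x is l_x / l_3.
  x=3: (0.391/0.391) × 4.7 = 4.7000
  x=4: (0.198/0.391) × 5.2 = 2.6332
  x=5: (0.116/0.391) × 2.3 = 0.6824
Sum = 4.7000 + 2.6332 + 0.6824 = 8.0156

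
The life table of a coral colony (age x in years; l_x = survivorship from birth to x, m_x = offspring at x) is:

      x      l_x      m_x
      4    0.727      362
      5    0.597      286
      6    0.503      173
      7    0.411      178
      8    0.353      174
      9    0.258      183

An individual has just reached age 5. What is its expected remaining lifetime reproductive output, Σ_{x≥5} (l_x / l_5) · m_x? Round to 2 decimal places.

736.27

l_5 = 0.597. Conditional survival from age 5 to x is l_x / l_5.
  x=5: (0.597/0.597) × 286 = 286.0000
  x=6: (0.503/0.597) × 173 = 145.7605
  x=7: (0.411/0.597) × 178 = 122.5427
  x=8: (0.353/0.597) × 174 = 102.8844
  x=9: (0.258/0.597) × 183 = 79.0854
Sum = 286.0000 + 145.7605 + 122.5427 + 102.8844 + 79.0854 = 736.2730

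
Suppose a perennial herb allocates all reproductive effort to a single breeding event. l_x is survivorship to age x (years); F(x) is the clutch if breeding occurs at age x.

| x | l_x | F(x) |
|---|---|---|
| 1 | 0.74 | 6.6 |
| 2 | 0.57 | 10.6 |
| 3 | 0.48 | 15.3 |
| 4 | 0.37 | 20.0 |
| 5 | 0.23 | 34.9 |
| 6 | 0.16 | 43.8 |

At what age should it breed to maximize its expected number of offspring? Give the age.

Expected offspring if breeding at age x = l_x × F(x):
  age 1: 0.74 × 6.6 = 4.884
  age 2: 0.57 × 10.6 = 6.042
  age 3: 0.48 × 15.3 = 7.344
  age 4: 0.37 × 20.0 = 7.400
  age 5: 0.23 × 34.9 = 8.027
  age 6: 0.16 × 43.8 = 7.008
Maximum at age 5 (8.027).

5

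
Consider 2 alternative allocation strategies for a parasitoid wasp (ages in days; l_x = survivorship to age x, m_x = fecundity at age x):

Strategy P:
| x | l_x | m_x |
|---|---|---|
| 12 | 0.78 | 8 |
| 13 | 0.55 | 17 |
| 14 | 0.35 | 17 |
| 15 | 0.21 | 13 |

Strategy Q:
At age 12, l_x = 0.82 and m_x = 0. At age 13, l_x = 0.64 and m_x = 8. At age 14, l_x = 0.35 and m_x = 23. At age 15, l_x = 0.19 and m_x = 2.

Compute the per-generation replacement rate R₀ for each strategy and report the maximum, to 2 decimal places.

Strategy P: R₀ = 0.78×8 + 0.55×17 + 0.35×17 + 0.21×13 = 24.2700
Strategy Q: R₀ = 0.82×0 + 0.64×8 + 0.35×23 + 0.19×2 = 13.5500
Highest R₀: strategy P with 24.2700.

24.27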